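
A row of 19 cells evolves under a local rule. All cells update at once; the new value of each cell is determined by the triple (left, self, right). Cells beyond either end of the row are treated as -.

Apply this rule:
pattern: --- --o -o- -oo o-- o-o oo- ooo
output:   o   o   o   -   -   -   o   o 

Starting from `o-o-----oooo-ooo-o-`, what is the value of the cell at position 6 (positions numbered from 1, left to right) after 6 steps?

step 1: o-o-oooo-ooo--oo-o-
step 2: o-o--ooo--oo-o-o-o-
step 3: o-o-o-oo-o-o-o-o-o-
step 4: o-o-o--o-o-o-o-o-o-
step 5: o-o-o-oo-o-o-o-o-o-  (repeats step 3; period 2)
step 6: o-o-o--o-o-o-o-o-o-
position 6 holds -

-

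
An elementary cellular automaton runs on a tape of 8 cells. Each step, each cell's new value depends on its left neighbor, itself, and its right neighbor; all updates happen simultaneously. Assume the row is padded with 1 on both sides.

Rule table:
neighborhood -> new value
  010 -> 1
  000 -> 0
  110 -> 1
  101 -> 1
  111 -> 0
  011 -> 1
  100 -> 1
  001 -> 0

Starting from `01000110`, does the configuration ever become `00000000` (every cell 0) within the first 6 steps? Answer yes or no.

11100111
00110100
10111110
11100011
00110010
10111011
step 6 is 10111011, still not uniform 0

no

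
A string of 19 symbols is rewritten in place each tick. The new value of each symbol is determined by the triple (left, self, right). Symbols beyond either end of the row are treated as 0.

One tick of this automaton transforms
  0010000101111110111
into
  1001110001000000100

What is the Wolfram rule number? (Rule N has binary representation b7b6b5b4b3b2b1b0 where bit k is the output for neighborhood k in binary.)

25

position 10: 111 → 0  (bit 7 = 0)
position 14: 110 → 0  (bit 6 = 0)
position 8: 101 → 0  (bit 5 = 0)
position 3: 100 → 1  (bit 4 = 1)
position 9: 011 → 1  (bit 3 = 1)
position 2: 010 → 0  (bit 2 = 0)
position 1: 001 → 0  (bit 1 = 0)
position 0: 000 → 1  (bit 0 = 1)
bits b7..b0 = 00011001 = 25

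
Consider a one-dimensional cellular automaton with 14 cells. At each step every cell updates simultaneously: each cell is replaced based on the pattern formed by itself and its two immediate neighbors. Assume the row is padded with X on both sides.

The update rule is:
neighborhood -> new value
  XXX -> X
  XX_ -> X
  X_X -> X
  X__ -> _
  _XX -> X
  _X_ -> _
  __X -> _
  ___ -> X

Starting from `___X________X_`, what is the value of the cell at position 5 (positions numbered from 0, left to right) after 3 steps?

step 1: _X___XXXXXX__X
step 2: X__X_XXXXXX__X
step 3: X___XXXXXXX__X
position 5 holds X

X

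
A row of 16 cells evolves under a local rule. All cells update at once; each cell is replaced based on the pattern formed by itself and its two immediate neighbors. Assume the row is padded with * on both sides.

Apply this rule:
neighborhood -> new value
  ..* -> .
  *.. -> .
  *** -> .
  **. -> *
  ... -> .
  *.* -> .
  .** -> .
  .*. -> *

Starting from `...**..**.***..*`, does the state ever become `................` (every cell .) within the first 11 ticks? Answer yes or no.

no

....*...*...*...
....*...*...*...  (fixed point — unchanged through tick 11)
tick 11 is ....*...*...*..., still not uniform .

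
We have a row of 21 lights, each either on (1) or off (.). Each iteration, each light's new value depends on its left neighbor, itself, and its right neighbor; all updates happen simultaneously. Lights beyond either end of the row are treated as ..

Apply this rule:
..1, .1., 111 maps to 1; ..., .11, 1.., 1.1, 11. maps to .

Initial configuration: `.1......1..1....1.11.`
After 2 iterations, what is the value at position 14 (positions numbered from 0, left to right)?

1

11.....11.11...11....
......1.......1......
position 14 holds 1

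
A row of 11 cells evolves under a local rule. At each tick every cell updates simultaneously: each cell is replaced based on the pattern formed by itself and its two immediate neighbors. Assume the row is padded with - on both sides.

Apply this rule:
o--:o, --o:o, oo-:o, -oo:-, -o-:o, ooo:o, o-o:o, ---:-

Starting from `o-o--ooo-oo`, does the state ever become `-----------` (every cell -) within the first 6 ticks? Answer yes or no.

ooooo-ooo-o
-ooooo-oooo
o-ooooo-ooo
oo-ooooo-oo
-oo-ooooo-o
o-oo-oooooo
tick 6 is o-oo-oooooo, still not uniform -

no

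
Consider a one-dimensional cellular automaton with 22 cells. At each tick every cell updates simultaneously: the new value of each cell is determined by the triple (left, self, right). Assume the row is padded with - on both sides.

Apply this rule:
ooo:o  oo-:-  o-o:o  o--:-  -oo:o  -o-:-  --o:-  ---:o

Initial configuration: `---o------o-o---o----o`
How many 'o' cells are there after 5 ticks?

tick 1: oo---oooo--o--o---oo--
tick 2: o--o-ooo--------o-o--o
tick 3: ----ooo--oooooo--o----
tick 4: ooo-oo---ooooo-----ooo
tick 5: oo-oo--o-oooo--ooo-oo-
count of o: 14

14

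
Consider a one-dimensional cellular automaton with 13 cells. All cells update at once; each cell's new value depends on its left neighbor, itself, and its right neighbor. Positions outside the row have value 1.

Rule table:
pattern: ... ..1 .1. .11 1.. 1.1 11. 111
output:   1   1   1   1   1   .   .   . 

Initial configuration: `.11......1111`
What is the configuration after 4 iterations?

.1.1111111...
.1.1......111
.1.11111111..
.1.1.......11

.1.1.......11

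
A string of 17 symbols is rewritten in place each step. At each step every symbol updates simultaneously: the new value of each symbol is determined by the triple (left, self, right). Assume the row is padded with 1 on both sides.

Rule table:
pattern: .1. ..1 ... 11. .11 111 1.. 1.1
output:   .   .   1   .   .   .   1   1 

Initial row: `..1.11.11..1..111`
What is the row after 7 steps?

1..1..1..1..1....
.1..1..1..1..111.
1.1..1..1..1....1
.1.1..1..1..111..
1.1.1..1..1....1.
.1.1.1..1..111..1
1.1.1.1..1....1..

1.1.1.1..1....1..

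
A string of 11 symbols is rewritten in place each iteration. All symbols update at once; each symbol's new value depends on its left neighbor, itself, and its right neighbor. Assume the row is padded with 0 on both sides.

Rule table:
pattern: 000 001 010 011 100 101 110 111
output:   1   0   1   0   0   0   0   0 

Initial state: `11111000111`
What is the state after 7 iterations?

00000010000
11111010111
00000010000  (repeats iteration 1; period 2)
iteration 7: 00000010000

00000010000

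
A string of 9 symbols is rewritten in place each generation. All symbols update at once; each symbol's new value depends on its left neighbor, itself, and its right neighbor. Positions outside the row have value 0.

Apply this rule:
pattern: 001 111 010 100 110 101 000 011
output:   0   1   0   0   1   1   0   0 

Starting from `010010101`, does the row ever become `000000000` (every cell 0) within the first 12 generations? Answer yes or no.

yes

000001010
000000100
000000000
all cells are 0 at generation 3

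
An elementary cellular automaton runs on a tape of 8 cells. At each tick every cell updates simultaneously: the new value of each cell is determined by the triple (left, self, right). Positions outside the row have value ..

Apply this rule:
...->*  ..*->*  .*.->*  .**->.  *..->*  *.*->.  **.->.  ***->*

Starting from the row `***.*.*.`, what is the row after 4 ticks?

*.*...*.

tick 1: .*..*.**
tick 2: *****...
tick 3: .***.***
tick 4: *.*...*.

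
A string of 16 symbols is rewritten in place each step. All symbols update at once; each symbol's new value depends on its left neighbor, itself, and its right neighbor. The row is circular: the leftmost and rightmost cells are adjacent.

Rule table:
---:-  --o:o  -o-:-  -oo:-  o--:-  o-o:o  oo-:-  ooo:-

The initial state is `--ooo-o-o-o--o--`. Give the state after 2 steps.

o---o-o-o--o----

step 1: -o---o-o-o--o---
step 2: o---o-o-o--o----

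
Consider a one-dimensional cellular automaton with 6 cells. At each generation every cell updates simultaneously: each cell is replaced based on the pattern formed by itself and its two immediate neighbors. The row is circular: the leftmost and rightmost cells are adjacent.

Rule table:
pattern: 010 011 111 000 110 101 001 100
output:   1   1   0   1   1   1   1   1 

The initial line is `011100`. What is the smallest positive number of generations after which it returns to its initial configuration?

110111
011100

2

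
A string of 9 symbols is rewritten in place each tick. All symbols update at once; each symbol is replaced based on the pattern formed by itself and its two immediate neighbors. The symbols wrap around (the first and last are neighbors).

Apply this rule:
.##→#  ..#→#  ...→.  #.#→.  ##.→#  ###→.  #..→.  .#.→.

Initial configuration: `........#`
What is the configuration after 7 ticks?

.......#.
......#..
.....#...
....#....
...#.....
..#......
.#.......

.#.......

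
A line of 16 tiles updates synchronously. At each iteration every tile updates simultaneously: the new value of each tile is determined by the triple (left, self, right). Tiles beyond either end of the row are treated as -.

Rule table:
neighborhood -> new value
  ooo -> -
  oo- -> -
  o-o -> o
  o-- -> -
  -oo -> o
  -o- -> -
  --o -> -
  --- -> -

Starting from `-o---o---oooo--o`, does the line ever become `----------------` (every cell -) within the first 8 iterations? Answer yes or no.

---------o------
----------------
all cells are - at iteration 2

yes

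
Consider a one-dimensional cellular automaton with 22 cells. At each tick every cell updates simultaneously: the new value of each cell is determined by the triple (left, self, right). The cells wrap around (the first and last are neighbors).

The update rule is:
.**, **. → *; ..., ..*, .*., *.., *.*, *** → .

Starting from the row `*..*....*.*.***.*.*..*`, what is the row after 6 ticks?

tick 1: *...........*.*......*
tick 2: *....................*
tick 3: *....................*  (fixed point — unchanged through tick 6)

*....................*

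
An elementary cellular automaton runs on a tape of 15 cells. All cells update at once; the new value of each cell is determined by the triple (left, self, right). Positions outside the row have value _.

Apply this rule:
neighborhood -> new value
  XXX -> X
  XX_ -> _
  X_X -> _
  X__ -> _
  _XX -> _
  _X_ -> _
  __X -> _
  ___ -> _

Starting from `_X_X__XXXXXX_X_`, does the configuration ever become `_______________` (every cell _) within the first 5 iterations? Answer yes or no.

yes

_______XXXX____
________XX_____
_______________
all cells are _ at iteration 3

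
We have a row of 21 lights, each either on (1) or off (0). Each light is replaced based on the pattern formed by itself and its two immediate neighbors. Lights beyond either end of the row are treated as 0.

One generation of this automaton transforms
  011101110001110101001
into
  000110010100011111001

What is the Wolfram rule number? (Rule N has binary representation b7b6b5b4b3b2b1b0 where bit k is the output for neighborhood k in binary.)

position 2: 111 → 0  (bit 7 = 0)
position 3: 110 → 1  (bit 6 = 1)
position 4: 101 → 1  (bit 5 = 1)
position 8: 100 → 0  (bit 4 = 0)
position 1: 011 → 0  (bit 3 = 0)
position 15: 010 → 1  (bit 2 = 1)
position 0: 001 → 0  (bit 1 = 0)
position 9: 000 → 1  (bit 0 = 1)
bits b7..b0 = 01100101 = 101

101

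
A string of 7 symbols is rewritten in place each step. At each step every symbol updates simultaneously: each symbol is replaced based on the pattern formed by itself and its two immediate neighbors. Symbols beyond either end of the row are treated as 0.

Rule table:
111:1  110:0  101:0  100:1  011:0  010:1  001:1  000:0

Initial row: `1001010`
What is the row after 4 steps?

1111011
0110000
1001000
1111100

1111100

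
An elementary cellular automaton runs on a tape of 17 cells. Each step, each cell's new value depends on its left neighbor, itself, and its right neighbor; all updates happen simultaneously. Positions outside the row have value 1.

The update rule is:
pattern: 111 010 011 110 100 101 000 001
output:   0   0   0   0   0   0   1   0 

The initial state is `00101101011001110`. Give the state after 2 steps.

01111111111111110

step 1: 00000000000000000
step 2: 01111111111111110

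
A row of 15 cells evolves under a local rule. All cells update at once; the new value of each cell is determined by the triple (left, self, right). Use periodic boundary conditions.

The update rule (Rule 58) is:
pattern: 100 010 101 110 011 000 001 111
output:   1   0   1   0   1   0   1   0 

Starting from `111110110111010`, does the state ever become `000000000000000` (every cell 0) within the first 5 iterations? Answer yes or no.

100001101100101
010011011011011
101110110110110
011001101101101
110111011011010
iteration 5 is 110111011011010, still not uniform 0

no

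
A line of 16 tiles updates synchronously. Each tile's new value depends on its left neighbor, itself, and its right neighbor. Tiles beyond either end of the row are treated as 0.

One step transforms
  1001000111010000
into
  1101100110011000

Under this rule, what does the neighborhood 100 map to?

1

At position 1 the neighborhood is 100; the next row has 1 there.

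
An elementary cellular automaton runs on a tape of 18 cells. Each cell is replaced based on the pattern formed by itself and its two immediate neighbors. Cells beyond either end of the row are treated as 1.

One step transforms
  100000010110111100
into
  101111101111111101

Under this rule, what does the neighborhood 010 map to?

At position 7 the neighborhood is 010; the next row has 0 there.

0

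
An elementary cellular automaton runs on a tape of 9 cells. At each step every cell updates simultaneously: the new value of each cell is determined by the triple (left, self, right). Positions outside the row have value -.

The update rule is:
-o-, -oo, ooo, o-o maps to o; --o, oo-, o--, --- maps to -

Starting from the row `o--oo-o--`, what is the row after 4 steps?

o--o-----

step 1: o--o-oo--
step 2: o--ooo---
step 3: o--oo----
step 4: o--o-----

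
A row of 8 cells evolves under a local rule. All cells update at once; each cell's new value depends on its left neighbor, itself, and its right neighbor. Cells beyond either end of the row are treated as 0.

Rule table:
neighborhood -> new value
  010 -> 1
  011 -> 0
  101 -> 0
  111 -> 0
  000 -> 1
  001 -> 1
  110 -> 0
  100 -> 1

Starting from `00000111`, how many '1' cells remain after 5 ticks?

5

tick 1: 11111000
tick 2: 00000111  (repeats tick 0; period 2)
tick 5: 11111000
count of 1: 5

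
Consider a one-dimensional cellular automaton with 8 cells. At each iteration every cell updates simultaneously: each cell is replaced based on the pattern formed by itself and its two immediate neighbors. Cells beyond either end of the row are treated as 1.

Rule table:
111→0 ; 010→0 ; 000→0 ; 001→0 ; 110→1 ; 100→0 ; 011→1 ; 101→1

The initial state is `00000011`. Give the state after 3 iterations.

00000010
00000001
00000001

00000001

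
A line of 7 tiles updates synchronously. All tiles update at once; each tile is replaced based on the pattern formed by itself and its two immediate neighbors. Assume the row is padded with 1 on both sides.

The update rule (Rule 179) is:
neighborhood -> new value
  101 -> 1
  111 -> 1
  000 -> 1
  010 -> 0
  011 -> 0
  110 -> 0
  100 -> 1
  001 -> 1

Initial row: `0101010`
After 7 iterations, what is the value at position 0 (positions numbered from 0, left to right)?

1010101
0101010  (repeats iteration 0; period 2)
iteration 7: 1010101
position 0 holds 1

1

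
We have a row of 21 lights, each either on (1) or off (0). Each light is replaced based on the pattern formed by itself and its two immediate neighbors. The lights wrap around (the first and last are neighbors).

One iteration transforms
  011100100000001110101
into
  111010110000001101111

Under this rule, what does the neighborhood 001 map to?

0

At position 5 the neighborhood is 001; the next row has 0 there.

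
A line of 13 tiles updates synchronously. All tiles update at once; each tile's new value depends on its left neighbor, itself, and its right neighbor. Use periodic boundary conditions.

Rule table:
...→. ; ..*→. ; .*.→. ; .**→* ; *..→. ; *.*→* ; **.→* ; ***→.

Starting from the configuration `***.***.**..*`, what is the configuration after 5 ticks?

..***.****..*
..*.***..*...
...**.*......
...***.......
...*.*.......

...*.*.......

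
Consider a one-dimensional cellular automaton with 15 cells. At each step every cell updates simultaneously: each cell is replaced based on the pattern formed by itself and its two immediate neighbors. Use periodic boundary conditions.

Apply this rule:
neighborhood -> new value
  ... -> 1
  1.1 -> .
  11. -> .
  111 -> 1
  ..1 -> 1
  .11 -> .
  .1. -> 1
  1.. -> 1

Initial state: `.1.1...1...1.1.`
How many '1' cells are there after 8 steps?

11.111111111.11
1...1111111...1
.111.11111.111.
1.1...111...1.1
..1111.1.1111..
11.11..1..11.11
1....11111....1
.1111.111.1111.
count of 1: 11

11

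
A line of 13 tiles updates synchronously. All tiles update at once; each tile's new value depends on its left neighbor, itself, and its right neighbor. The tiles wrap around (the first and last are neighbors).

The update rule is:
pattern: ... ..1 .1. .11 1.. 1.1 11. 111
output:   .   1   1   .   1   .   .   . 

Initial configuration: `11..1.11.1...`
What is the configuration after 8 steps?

..111....11.1
11...1..1...1
..1.111111.1.
.11........11
...1......1..
..111....111.
.1...1..1...1
.11.111111.11

.11.111111.11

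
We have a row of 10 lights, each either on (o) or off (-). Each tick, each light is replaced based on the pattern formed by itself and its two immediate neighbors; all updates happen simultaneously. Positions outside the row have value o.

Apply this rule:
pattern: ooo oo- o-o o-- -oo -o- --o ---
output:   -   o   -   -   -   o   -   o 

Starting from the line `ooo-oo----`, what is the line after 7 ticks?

--o--o--o-

--o--o-oo-
--o--o--o-
--o--o--o-  (fixed point — unchanged through tick 7)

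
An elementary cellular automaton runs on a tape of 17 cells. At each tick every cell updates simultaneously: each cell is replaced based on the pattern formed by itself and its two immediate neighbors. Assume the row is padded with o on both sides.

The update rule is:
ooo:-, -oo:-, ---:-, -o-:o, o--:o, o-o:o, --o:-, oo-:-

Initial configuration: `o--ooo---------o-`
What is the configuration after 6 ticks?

ooo--oo---oo-----

-o----o--------oo
ooo---oo---------
---o----o--------
o--oo---oo-------
-o---o----o------
ooo--oo---oo-----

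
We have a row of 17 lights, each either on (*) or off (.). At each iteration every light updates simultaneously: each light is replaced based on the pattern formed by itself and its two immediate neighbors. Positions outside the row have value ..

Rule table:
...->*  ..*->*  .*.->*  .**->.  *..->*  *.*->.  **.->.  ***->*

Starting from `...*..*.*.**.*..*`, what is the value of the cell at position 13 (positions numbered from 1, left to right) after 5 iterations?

iteration 1: *******.*....****
iteration 2: .*****..*****.**.
iteration 3: *.***.**.***....*
iteration 4: *..*......*.*****
iteration 5: ***********..***.
position 13 holds .

.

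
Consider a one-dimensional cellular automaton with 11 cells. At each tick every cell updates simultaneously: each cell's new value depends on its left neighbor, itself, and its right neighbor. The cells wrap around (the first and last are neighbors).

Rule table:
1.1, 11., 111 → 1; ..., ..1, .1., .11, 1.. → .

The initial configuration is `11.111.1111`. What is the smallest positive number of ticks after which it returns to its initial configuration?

11

tick 1: 111.111.111
tick 2: 1111.111.11
tick 3: 11111.111.1
tick 4: 111111.111.
tick 5: .111111.111
tick 6: 1.111111.11
tick 7: 11.111111.1
tick 8: 111.111111.
tick 9: .111.111111
tick 10: 1.111.11111
tick 11: 11.111.1111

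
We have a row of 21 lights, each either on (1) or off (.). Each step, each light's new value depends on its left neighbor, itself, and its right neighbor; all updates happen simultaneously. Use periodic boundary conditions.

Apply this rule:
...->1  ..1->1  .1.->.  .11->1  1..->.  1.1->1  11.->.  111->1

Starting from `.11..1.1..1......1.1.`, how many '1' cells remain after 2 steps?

11

11..1.1..1..11111.1..
1..1.1..1..11111.1..1
count of 1: 11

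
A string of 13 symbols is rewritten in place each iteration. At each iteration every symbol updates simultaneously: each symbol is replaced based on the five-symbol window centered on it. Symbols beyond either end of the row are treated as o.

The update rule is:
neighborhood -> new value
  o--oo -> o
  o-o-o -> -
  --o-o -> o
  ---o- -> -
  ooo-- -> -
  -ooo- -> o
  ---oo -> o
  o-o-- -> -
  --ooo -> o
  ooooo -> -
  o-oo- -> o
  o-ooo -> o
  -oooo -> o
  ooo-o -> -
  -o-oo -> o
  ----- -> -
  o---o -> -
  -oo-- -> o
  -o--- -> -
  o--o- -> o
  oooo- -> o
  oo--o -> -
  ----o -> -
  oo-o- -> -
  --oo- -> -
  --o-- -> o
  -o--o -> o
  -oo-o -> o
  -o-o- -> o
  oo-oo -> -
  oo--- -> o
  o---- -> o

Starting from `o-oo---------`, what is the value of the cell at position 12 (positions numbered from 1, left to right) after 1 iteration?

-

--oooo------o
position 12 holds -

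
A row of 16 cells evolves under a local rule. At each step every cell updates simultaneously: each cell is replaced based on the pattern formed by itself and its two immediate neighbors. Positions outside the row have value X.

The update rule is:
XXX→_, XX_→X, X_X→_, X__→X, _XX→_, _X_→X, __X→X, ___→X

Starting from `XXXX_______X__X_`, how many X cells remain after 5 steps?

14

step 1: ___XXXXXXXXXXXX_
step 2: XXX___________X_
step 3: __XXXXXXXXXXXXX_
step 4: XX____________X_
step 5: _XXXXXXXXXXXXXX_
count of X: 14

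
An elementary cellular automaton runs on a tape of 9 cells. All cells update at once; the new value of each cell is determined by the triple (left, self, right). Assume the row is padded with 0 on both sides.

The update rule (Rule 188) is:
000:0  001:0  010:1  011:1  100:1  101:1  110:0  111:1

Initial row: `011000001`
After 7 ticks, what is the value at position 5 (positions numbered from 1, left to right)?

0

010100001
011110001
011101001
011011101
010111011
011110110
011101101
position 5 holds 0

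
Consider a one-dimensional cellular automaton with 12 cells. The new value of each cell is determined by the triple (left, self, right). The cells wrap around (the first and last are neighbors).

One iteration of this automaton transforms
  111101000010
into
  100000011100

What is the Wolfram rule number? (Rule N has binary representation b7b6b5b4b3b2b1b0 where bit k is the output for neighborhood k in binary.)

position 1: 111 → 0  (bit 7 = 0)
position 3: 110 → 0  (bit 6 = 0)
position 4: 101 → 0  (bit 5 = 0)
position 6: 100 → 0  (bit 4 = 0)
position 0: 011 → 1  (bit 3 = 1)
position 5: 010 → 0  (bit 2 = 0)
position 9: 001 → 1  (bit 1 = 1)
position 7: 000 → 1  (bit 0 = 1)
bits b7..b0 = 00001011 = 11

11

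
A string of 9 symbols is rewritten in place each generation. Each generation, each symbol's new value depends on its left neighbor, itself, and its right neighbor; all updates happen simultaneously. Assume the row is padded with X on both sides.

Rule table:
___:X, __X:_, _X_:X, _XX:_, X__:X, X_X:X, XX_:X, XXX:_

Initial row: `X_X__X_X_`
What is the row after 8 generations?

generation 1: XXXX_XXXX
generation 2: ___XX____
generation 3: XX__XXXX_
generation 4: _XX____XX
generation 5: X_XXXX___
generation 6: XX___XXX_
generation 7: _XXX___XX
generation 8: X__XXX___

X__XXX___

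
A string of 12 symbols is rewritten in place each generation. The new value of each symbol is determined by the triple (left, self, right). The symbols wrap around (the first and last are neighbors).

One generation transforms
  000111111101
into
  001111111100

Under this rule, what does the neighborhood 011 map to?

At position 3 the neighborhood is 011; the next row has 1 there.

1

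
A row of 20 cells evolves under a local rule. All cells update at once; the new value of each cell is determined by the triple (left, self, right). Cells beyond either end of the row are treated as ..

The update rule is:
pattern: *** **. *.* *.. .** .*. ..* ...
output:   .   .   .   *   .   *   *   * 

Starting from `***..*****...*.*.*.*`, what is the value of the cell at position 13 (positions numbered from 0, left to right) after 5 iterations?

...**.....****.*.*.*
***..*****.....*.*.*
...**.....******.*.*
***..*****.......*.*
...**.....********.*
position 13 holds *

*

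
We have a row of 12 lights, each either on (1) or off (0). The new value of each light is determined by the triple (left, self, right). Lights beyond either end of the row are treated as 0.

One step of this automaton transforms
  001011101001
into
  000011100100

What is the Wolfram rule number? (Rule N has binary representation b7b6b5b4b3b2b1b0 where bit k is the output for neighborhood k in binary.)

position 5: 111 → 1  (bit 7 = 1)
position 6: 110 → 1  (bit 6 = 1)
position 3: 101 → 0  (bit 5 = 0)
position 9: 100 → 1  (bit 4 = 1)
position 4: 011 → 1  (bit 3 = 1)
position 2: 010 → 0  (bit 2 = 0)
position 1: 001 → 0  (bit 1 = 0)
position 0: 000 → 0  (bit 0 = 0)
bits b7..b0 = 11011000 = 216

216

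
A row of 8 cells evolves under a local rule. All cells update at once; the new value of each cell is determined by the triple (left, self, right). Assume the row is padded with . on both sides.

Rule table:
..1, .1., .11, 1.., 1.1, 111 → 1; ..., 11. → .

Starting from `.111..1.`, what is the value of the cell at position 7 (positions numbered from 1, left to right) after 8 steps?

111.1111
11.1111.
1.1111.1
11111.11
1111.11.
111.11.1
11.11.11
1.11.11.
position 7 holds 1

1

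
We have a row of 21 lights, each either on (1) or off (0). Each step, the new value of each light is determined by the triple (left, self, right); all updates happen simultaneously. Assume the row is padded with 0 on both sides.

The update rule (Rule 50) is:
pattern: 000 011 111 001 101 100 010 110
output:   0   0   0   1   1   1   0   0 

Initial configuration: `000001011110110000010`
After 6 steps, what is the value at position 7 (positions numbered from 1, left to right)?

0

step 1: 000010100001001000101
step 2: 000101010010110101010
step 3: 001010101101001010101
step 4: 010101010010110101010
step 5: 101010101101001010101
step 6: 010101010010110101010
position 7 holds 0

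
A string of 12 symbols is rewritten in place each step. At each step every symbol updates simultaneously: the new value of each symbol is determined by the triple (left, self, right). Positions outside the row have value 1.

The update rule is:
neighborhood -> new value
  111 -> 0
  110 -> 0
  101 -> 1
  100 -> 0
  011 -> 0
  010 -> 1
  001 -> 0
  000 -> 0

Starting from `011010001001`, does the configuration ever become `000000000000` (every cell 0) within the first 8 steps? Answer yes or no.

no

100110001000
000000001000
000000001000  (fixed point — unchanged through step 8)
step 8 is 000000001000, still not uniform 0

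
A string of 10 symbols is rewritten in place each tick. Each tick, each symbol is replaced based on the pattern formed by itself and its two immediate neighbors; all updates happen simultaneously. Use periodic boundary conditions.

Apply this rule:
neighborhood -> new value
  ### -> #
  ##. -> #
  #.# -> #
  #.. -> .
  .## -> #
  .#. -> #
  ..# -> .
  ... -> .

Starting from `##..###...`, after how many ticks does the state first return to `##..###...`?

1

##..###...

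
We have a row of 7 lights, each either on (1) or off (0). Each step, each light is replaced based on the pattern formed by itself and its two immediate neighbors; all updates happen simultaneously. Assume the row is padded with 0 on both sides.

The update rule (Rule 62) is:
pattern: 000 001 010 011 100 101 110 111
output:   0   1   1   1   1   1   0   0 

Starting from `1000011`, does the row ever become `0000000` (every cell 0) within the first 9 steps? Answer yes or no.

no

step 1: 1100110
step 2: 1011101
step 3: 1110011
step 4: 1001110
step 5: 1111001
step 6: 1000111
step 7: 1101100
step 8: 1011010
step 9: 1110111
step 9 is 1110111, still not uniform 0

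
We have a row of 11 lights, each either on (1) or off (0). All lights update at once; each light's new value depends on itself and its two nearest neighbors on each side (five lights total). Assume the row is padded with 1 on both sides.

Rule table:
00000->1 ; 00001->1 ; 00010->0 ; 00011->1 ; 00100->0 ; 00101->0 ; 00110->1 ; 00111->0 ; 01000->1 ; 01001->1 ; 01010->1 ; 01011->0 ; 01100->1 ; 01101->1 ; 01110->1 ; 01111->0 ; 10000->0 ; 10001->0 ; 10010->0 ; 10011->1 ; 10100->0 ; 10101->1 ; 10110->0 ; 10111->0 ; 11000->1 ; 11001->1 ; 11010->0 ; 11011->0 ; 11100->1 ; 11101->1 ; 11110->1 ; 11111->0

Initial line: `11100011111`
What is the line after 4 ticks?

tick 1: 01110100000
tick 2: 00110010111
tick 3: 11111000000
tick 4: 00011101111

00011101111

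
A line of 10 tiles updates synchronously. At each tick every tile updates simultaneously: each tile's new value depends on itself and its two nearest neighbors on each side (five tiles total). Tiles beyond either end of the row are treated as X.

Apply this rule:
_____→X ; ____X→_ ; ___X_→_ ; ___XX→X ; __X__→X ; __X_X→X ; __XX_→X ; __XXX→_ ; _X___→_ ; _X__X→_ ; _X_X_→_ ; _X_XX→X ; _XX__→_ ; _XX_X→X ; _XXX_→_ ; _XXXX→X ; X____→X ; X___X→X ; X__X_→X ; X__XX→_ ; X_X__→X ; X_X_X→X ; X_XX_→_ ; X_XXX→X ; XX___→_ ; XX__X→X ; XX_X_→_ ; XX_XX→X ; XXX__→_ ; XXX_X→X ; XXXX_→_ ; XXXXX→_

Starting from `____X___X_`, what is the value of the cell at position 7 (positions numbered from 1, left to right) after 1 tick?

X

_X__X_X_XX
position 7 holds X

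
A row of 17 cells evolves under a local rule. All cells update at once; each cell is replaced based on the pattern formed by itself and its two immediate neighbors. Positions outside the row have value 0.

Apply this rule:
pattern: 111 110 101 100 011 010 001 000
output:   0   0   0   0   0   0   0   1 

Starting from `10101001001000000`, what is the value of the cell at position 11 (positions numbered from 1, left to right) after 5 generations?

00000000000011111
11111111111000000
00000000000011111  (repeats generation 1; period 2)
generation 5: 00000000000011111
position 11 holds 0

0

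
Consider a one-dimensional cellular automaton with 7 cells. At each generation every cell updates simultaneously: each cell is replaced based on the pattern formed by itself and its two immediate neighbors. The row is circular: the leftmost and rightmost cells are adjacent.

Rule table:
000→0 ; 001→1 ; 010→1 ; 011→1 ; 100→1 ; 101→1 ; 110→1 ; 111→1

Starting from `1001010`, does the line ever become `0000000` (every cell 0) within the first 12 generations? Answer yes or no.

1111111
1111111  (fixed point — unchanged through generation 12)
generation 12 is 1111111, still not uniform 0

no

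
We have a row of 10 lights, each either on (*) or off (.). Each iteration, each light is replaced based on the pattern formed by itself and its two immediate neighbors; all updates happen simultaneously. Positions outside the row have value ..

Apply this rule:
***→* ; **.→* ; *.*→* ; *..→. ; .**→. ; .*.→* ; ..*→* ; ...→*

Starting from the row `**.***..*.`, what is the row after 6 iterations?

.**.**.**.
*.**.**.*.
**.**.***.
.**.**.**.  (repeats iteration 1; period 3)
iteration 6: **.**.***.

**.**.***.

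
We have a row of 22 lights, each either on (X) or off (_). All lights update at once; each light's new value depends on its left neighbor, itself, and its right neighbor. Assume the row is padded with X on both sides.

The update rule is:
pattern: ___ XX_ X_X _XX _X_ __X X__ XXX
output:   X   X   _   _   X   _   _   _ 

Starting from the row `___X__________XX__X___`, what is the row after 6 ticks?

tick 1: _X_X_XXXXXXXX__X__X_X_
tick 2: _X_X________X__X__X_X_
tick 3: _X_X_XXXXXX_X__X__X_X_
tick 4: _X_X______X_X__X__X_X_
tick 5: _X_X_XXXX_X_X__X__X_X_
tick 6: _X_X____X_X_X__X__X_X_

_X_X____X_X_X__X__X_X_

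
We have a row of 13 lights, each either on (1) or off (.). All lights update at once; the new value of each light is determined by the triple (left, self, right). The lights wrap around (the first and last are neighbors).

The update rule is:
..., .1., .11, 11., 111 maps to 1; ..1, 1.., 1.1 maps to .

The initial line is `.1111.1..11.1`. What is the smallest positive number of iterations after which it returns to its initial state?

1

.1111.1..11.1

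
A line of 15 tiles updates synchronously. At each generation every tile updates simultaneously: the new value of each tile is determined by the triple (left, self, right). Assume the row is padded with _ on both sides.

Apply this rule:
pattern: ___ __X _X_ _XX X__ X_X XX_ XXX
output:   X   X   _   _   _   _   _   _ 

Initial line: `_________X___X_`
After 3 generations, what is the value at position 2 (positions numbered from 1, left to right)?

X

XXXXXXXXX__XX__
__________X___X
XXXXXXXXXX__XX_
position 2 holds X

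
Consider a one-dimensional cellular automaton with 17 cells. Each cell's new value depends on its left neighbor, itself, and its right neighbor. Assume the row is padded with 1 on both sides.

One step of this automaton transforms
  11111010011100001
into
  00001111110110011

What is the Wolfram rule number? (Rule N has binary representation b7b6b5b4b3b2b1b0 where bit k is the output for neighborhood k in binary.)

position 0: 111 → 0  (bit 7 = 0)
position 4: 110 → 1  (bit 6 = 1)
position 5: 101 → 1  (bit 5 = 1)
position 7: 100 → 1  (bit 4 = 1)
position 9: 011 → 1  (bit 3 = 1)
position 6: 010 → 1  (bit 2 = 1)
position 8: 001 → 1  (bit 1 = 1)
position 13: 000 → 0  (bit 0 = 0)
bits b7..b0 = 01111110 = 126

126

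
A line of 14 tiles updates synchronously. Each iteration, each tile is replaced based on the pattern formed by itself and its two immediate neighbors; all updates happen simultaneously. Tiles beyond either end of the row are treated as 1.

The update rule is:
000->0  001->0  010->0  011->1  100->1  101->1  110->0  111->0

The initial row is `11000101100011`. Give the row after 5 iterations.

01010010010110

00100011010010
10010010101001
01001001010101
10100100101011
01010010010110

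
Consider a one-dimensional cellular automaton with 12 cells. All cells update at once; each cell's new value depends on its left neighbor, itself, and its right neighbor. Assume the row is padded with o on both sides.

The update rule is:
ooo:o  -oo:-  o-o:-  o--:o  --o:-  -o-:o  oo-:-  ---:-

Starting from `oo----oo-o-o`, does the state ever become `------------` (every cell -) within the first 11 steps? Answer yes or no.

no

o-o------o--
--oo-----oo-
o---o-------
-o--oo------
-oo---o-----
---o--oo----
o--oo---o---
-o---o--oo--
-oo--oo---o-
---o---o--o-
o--oo--oo-o-
step 11 is o--oo--oo-o-, still not uniform -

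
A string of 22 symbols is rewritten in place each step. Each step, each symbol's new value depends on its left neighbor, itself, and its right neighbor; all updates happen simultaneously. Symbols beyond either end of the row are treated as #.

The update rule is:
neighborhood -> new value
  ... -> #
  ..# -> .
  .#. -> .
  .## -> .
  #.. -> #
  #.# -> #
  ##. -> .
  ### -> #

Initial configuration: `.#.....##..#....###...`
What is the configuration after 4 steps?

.#.#..#..#..#..#.#..#.

step 1: #.####...#..###..#.##.
step 2: .#.##.##..#..#.#..#..#
step 3: #.#..#..#..#..#.#..#..
step 4: .#.#..#..#..#..#.#..#.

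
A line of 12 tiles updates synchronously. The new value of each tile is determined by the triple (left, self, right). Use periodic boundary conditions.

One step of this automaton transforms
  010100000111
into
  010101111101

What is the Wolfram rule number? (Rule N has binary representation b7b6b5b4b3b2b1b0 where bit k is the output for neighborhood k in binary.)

79

position 10: 111 → 0  (bit 7 = 0)
position 11: 110 → 1  (bit 6 = 1)
position 0: 101 → 0  (bit 5 = 0)
position 4: 100 → 0  (bit 4 = 0)
position 9: 011 → 1  (bit 3 = 1)
position 1: 010 → 1  (bit 2 = 1)
position 8: 001 → 1  (bit 1 = 1)
position 5: 000 → 1  (bit 0 = 1)
bits b7..b0 = 01001111 = 79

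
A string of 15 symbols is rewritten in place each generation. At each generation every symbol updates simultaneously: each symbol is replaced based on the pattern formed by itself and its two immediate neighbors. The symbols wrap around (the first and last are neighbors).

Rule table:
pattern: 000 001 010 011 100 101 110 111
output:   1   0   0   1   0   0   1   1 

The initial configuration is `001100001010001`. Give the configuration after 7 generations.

101101101110101

001101100000100
101101101110001
101101101110101
101101101110001  (repeats generation 2; period 2)
generation 7: 101101101110101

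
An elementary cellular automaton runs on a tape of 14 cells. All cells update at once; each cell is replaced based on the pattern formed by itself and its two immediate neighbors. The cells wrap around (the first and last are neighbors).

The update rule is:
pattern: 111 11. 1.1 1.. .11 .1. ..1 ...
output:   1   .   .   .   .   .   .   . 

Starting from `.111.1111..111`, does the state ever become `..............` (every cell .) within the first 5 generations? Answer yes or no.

..1...11....1.
..............
all cells are . at generation 2

yes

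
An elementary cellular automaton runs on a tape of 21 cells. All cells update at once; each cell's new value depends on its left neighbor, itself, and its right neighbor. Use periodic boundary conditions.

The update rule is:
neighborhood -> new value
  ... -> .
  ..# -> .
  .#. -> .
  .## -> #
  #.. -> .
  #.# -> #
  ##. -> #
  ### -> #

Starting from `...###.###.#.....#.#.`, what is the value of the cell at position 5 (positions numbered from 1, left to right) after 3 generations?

#

...########.......#..
...########..........
...########..........
position 5 holds #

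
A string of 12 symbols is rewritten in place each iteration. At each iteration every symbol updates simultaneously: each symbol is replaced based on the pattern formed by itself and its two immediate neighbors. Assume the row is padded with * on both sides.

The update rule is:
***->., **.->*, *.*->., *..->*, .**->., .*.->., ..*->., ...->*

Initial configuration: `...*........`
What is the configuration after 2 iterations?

.**.......*.

**..*******.
.**.......*.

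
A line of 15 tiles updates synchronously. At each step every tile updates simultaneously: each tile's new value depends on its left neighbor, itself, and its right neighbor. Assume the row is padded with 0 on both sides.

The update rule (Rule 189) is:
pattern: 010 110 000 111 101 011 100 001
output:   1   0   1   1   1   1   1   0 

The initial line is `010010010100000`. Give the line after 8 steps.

011111110110110

011011011111111
010110111111110
011101111111101
011011111111011
010111111110110
011111111101101
011111111011011
011111110110110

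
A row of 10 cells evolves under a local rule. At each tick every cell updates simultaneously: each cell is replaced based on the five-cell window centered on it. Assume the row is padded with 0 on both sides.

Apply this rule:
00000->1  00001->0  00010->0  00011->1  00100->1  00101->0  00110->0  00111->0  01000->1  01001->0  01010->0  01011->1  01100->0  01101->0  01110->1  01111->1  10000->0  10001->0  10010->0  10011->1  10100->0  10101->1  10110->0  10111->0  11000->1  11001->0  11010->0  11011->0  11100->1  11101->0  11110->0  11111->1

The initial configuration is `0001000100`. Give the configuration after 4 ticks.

tick 1: 1001100110
tick 2: 1010001001
tick 3: 0001001001
tick 4: 1001001001

1001001001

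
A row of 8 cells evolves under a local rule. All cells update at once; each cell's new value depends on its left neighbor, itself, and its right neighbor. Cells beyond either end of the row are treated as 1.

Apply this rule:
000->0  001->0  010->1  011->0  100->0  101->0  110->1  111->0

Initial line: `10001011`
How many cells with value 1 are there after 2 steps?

10001000
10001000
count of 1: 2

2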